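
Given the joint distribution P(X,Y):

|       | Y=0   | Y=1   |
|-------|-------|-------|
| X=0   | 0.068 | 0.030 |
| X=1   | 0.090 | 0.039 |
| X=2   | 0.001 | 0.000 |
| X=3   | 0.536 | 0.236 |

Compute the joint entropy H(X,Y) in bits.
1.8945 bits

H(X,Y) = -Σ_{x,y} P(x,y) log₂ P(x,y). Per-cell terms -P(x,y)·log₂P(x,y):
  X=0: 0.2637, 0.1518
  X=1: 0.3127, 0.1825
  X=2: 0.0100, 0.0000
  X=3: 0.4822, 0.4916
  (cells with P = 0 contribute 0)
Sum of the 8 terms: H(X,Y) = 1.8945 bits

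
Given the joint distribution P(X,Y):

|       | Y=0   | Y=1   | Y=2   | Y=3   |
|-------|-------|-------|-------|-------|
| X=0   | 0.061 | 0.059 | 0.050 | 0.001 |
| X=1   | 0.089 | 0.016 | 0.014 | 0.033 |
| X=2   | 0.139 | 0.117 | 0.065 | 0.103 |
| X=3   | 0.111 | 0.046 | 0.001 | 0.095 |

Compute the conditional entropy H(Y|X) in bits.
1.7334 bits

H(Y|X) = H(X,Y) - H(X)

H(X,Y) = -Σ_{x,y} P(x,y) log₂ P(x,y). Per-cell terms -P(x,y)·log₂P(x,y):
  X=0: 0.2461, 0.2409, 0.2161, 0.0100
  X=1: 0.3106, 0.0955, 0.0862, 0.1624
  X=2: 0.3957, 0.3622, 0.2563, 0.3378
  X=3: 0.3520, 0.2043, 0.0100, 0.3226
Sum of the 16 terms: H(X,Y) = 3.6087 bits

Marginal of X (row sums):
  P(X=0) = 0.061 + 0.059 + 0.050 + 0.001 = 0.171
  P(X=1) = 0.089 + 0.016 + 0.014 + 0.033 = 0.152
  P(X=2) = 0.139 + 0.117 + 0.065 + 0.103 = 0.424
  P(X=3) = 0.111 + 0.046 + 0.001 + 0.095 = 0.253
H(X) = -[0.171·log₂(0.171) + 0.152·log₂(0.152) + 0.424·log₂(0.424) + 0.253·log₂(0.253)]
  = 0.4357 + 0.4131 + 0.5249 + 0.5016 = 1.8753 bits

H(Y|X) = H(X,Y) - H(X) = 3.6087 - 1.8753 = 1.7334 bits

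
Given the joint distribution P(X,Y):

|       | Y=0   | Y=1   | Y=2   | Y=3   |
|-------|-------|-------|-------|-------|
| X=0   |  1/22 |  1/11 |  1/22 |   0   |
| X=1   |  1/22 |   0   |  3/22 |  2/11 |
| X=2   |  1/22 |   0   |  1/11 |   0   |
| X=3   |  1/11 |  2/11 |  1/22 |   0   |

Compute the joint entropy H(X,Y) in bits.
3.2433 bits

H(X,Y) = -Σ_{x,y} P(x,y) log₂ P(x,y). Per-cell terms -P(x,y)·log₂P(x,y):
  X=0: 0.20270, 0.31449, 0.20270, 0.00000
  X=1: 0.20270, 0.00000, 0.39197, 0.44717
  X=2: 0.20270, 0.00000, 0.31449, 0.00000
  X=3: 0.31449, 0.44717, 0.20270, 0.00000
  (cells with P = 0 contribute 0)
Sum of the 16 terms: H(X,Y) = 3.2433 bits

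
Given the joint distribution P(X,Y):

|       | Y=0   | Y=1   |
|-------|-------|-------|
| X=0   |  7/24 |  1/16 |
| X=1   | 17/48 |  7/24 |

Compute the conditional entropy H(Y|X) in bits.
0.8796 bits

H(Y|X) = H(X,Y) - H(X)

H(X,Y) = -Σ_{x,y} P(x,y) log₂ P(x,y). Per-cell terms -P(x,y)·log₂P(x,y):
  X=0: 0.51847, 0.25000
  X=1: 0.53036, 0.51847
Sum of the 4 terms: H(X,Y) = 1.8173 bits

Marginal of X (row sums):
  P(X=0) = 7/24 + 1/16 = 17/48
  P(X=1) = 17/48 + 7/24 = 31/48
H(X) = -[(17/48)·log₂(17/48) + (31/48)·log₂(31/48)]
  = 0.53036 + 0.40737 = 0.9377 bits

H(Y|X) = H(X,Y) - H(X) = 1.8173 - 0.9377 = 0.8796 bits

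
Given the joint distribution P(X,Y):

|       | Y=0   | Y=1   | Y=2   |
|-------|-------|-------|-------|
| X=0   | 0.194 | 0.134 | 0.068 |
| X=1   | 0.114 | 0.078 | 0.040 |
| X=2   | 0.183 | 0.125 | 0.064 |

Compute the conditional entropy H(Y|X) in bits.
1.4695 bits

H(Y|X) = H(X,Y) - H(X)

H(X,Y) = -Σ_{x,y} P(x,y) log₂ P(x,y). Per-cell terms -P(x,y)·log₂P(x,y):
  X=0: 0.45898, 0.38856, 0.26373
  X=1: 0.35715, 0.28707, 0.18575
  X=2: 0.44837, 0.37500, 0.25381
Sum of the 9 terms: H(X,Y) = 3.0184 bits

Marginal of X (row sums):
  P(X=0) = 0.194 + 0.134 + 0.068 = 0.396
  P(X=1) = 0.114 + 0.078 + 0.040 = 0.232
  P(X=2) = 0.183 + 0.125 + 0.064 = 0.372
H(X) = -[0.396·log₂(0.396) + 0.232·log₂(0.232) + 0.372·log₂(0.372)]
  = 0.52923 + 0.48901 + 0.53070 = 1.5489 bits

H(Y|X) = H(X,Y) - H(X) = 3.0184 - 1.5489 = 1.4695 bits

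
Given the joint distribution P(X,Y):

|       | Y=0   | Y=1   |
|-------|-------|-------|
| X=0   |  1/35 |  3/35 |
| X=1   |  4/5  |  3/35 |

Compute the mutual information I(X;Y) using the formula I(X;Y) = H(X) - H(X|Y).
0.1620 bits

I(X;Y) = H(X) - H(X|Y)

Marginal of X (row sums):
  P(X=0) = 1/35 + 3/35 = 4/35
  P(X=1) = 4/5 + 3/35 = 31/35
H(X) = -[(4/35)·log₂(4/35) + (31/35)·log₂(31/35)]
  = 0.3576 + 0.1551 = 0.5127 bits

Marginal of Y (column sums):
  P(Y=0) = 1/35 + 4/5 = 29/35
  P(Y=1) = 3/35 + 3/35 = 6/35
H(X|Y) = Σ_y P(y)·H(X|Y=y):
  Y=0: P(Y=0) = 29/35, P(X|Y=0) = (1/29, 28/29) → H(X|Y=0) = 0.2164
  Y=1: P(Y=1) = 6/35, P(X|Y=1) = (1/2, 1/2) → H(X|Y=1) = 1.0000
H(X|Y) = (29/35)·0.2164 + (6/35)·1.0000 = 0.3507 bits

I(X;Y) = H(X) - H(X|Y) = 0.5127 - 0.3507 = 0.1620 bits

Cross-check via I(X;Y) = H(X) + H(Y) - H(X,Y): computing H(Y) from the column sums and H(X,Y) from the 4 cells in the same way gives H(Y) = 0.6610 bits and H(X,Y) = 1.0117 bits, so
I(X;Y) = 0.5127 + 0.6610 - 1.0117 = 0.1620 bits ✓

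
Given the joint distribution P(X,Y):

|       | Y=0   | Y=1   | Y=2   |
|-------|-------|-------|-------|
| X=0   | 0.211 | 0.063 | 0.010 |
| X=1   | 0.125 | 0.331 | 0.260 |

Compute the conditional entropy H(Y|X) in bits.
1.3388 bits

H(Y|X) = H(X,Y) - H(X)

H(X,Y) = -Σ_{x,y} P(x,y) log₂ P(x,y). Per-cell terms -P(x,y)·log₂P(x,y):
  X=0: 0.47363, 0.25128, 0.06644
  X=1: 0.37500, 0.52798, 0.50529
Sum of the 6 terms: H(X,Y) = 2.1996 bits

Marginal of X (row sums):
  P(X=0) = 0.211 + 0.063 + 0.010 = 0.284
  P(X=1) = 0.125 + 0.331 + 0.260 = 0.716
H(X) = -[0.284·log₂(0.284) + 0.716·log₂(0.716)]
  = 0.51575 + 0.34509 = 0.8608 bits

H(Y|X) = H(X,Y) - H(X) = 2.1996 - 0.8608 = 1.3388 bits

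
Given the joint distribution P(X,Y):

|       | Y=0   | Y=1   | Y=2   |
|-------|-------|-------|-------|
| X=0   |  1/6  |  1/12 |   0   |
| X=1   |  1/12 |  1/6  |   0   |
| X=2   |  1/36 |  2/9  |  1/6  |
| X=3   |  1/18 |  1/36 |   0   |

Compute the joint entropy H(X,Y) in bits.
2.8911 bits

H(X,Y) = -Σ_{x,y} P(x,y) log₂ P(x,y). Per-cell terms -P(x,y)·log₂P(x,y):
  X=0: 0.43083, 0.29875, 0.00000
  X=1: 0.29875, 0.43083, 0.00000
  X=2: 0.14361, 0.48221, 0.43083
  X=3: 0.23166, 0.14361, 0.00000
  (cells with P = 0 contribute 0)
Sum of the 12 terms: H(X,Y) = 2.8911 bits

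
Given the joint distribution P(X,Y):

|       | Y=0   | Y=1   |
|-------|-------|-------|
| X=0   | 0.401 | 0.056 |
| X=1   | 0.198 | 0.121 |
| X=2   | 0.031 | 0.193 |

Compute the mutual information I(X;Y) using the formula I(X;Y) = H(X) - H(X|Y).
0.2701 bits

I(X;Y) = H(X) - H(X|Y)

Marginal of X (row sums):
  P(X=0) = 0.401 + 0.056 = 0.457
  P(X=1) = 0.198 + 0.121 = 0.319
  P(X=2) = 0.031 + 0.193 = 0.224
H(X) = -[0.457·log₂(0.457) + 0.319·log₂(0.319) + 0.224·log₂(0.224)]
  = 0.51629 + 0.52583 + 0.48349 = 1.52561 bits

Marginal of Y (column sums):
  P(Y=0) = 0.401 + 0.198 + 0.031 = 0.630
  P(Y=1) = 0.056 + 0.121 + 0.193 = 0.370
H(X|Y) = Σ_y P(y)·H(X|Y=y):
  Y=0: P(Y=0) = 0.630, P(X|Y=0) = (401/630, 11/35, 31/630) → H(X|Y=0) = 1.15346
  Y=1: P(Y=1) = 0.370, P(X|Y=1) = (28/185, 121/370, 193/370) → H(X|Y=1) = 1.42939
H(X|Y) = 0.630·1.15346 + 0.370·1.42939 = 1.25555 bits

I(X;Y) = H(X) - H(X|Y) = 1.52561 - 1.25555 = 0.2701 bits

Cross-check via I(X;Y) = H(X) + H(Y) - H(X,Y): computing H(Y) from the column sums and H(X,Y) from the 6 cells in the same way gives H(Y) = 0.95067 bits and H(X,Y) = 2.20622 bits, so
I(X;Y) = 1.52561 + 0.95067 - 2.20622 = 0.2701 bits ✓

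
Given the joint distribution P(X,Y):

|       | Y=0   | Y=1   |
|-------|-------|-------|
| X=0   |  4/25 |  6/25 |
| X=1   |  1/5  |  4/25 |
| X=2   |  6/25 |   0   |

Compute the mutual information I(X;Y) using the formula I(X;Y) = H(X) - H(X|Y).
0.2258 bits

I(X;Y) = H(X) - H(X|Y)

Marginal of X (row sums):
  P(X=0) = 4/25 + 6/25 = 2/5
  P(X=1) = 1/5 + 4/25 = 9/25
  P(X=2) = 6/25 + 0 = 6/25
H(X) = -[(2/5)·log₂(2/5) + (9/25)·log₂(9/25) + (6/25)·log₂(6/25)]
  = 0.52877 + 0.53062 + 0.49413 = 1.5535 bits

Marginal of Y (column sums):
  P(Y=0) = 4/25 + 1/5 + 6/25 = 3/5
  P(Y=1) = 6/25 + 4/25 + 0 = 2/5
H(X|Y) = Σ_y P(y)·H(X|Y=y):
  Y=0: P(Y=0) = 3/5, P(X|Y=0) = (4/15, 1/3, 2/5) → H(X|Y=0) = 1.56560
  Y=1: P(Y=1) = 2/5, P(X|Y=1) = (3/5, 2/5, 0) → H(X|Y=1) = 0.97095
H(X|Y) = (3/5)·1.56560 + (2/5)·0.97095 = 1.3277 bits

I(X;Y) = H(X) - H(X|Y) = 1.5535 - 1.3277 = 0.2258 bits

Cross-check via I(X;Y) = H(X) + H(Y) - H(X,Y): computing H(Y) from the column sums and H(X,Y) from the 6 cells in the same way gives H(Y) = 0.9710 bits and H(X,Y) = 2.2987 bits, so
I(X;Y) = 1.5535 + 0.9710 - 2.2987 = 0.2258 bits ✓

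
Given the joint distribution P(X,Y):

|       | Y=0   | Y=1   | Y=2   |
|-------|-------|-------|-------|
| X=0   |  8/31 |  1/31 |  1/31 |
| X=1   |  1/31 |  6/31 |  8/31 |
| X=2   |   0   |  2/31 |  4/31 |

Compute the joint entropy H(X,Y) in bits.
2.5829 bits

H(X,Y) = -Σ_{x,y} P(x,y) log₂ P(x,y). Per-cell terms -P(x,y)·log₂P(x,y):
  X=0: 0.5043, 0.1598, 0.1598
  X=1: 0.1598, 0.4586, 0.5043
  X=2: 0.0000, 0.2551, 0.3812
  (cells with P = 0 contribute 0)
Sum of the 9 terms: H(X,Y) = 2.5829 bits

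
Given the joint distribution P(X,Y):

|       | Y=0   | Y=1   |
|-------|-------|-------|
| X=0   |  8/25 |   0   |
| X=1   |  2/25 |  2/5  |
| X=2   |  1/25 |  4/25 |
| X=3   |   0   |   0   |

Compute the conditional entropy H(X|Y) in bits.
0.9655 bits

H(X|Y) = H(X,Y) - H(Y)

H(X,Y) = -Σ_{x,y} P(x,y) log₂ P(x,y). Per-cell terms -P(x,y)·log₂P(x,y):
  X=0: 0.52603, 0.00000
  X=1: 0.29151, 0.52877
  X=2: 0.18575, 0.42302
  X=3: 0.00000, 0.00000
  (cells with P = 0 contribute 0)
Sum of the 8 terms: H(X,Y) = 1.9551 bits

Marginal of Y (column sums):
  P(Y=0) = 8/25 + 2/25 + 1/25 + 0 = 11/25
  P(Y=1) = 0 + 2/5 + 4/25 + 0 = 14/25
H(Y) = -[(11/25)·log₂(11/25) + (14/25)·log₂(14/25)]
  = 0.52115 + 0.46844 = 0.9896 bits

H(X|Y) = H(X,Y) - H(Y) = 1.9551 - 0.9896 = 0.9655 bits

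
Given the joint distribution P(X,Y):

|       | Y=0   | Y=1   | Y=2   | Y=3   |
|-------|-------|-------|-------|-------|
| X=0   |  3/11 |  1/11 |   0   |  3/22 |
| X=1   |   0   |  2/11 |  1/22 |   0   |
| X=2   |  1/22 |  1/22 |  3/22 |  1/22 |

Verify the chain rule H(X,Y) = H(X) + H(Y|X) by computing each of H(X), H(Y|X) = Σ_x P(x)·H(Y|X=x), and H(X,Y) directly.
H(X) = 1.4970 bits, H(Y|X) = 1.3706 bits, H(X,Y) = 2.8676 bits

Marginal of X (row sums):
  P(X=0) = 3/11 + 1/11 + 0 + 3/22 = 1/2
  P(X=1) = 0 + 2/11 + 1/22 + 0 = 5/22
  P(X=2) = 1/22 + 1/22 + 3/22 + 1/22 = 3/11
H(X) = -[(1/2)·log₂(1/2) + (5/22)·log₂(5/22) + (3/11)·log₂(3/11)]
  = 0.50000 + 0.48580 + 0.51122 = 1.4970 bits

H(Y|X) = Σ_x P(x)·H(Y|X=x):
  X=0: P(X=0) = 1/2, P(Y|X=0) = (6/11, 2/11, 0, 3/11) → H(Y|X=0) = 1.43537
  X=1: P(X=1) = 5/22, P(Y|X=1) = (0, 4/5, 1/5, 0) → H(Y|X=1) = 0.72193
  X=2: P(X=2) = 3/11, P(Y|X=2) = (1/6, 1/6, 1/2, 1/6) → H(Y|X=2) = 1.79248
H(Y|X) = (1/2)·1.43537 + (5/22)·0.72193 + (3/11)·1.79248 = 1.3706 bits

H(X,Y) = -Σ_{x,y} P(x,y) log₂ P(x,y). Per-cell terms -P(x,y)·log₂P(x,y):
  X=0: 0.51122, 0.31449, 0.00000, 0.39197
  X=1: 0.00000, 0.44717, 0.20270, 0.00000
  X=2: 0.20270, 0.20270, 0.39197, 0.20270
  (cells with P = 0 contribute 0)
Sum of the 12 terms: H(X,Y) = 2.8676 bits

Chain rule check:
  H(X) + H(Y|X) = 1.4970 + 1.3706 = 2.8676 bits
  H(X,Y) = 2.8676 bits
✓ Chain rule verified.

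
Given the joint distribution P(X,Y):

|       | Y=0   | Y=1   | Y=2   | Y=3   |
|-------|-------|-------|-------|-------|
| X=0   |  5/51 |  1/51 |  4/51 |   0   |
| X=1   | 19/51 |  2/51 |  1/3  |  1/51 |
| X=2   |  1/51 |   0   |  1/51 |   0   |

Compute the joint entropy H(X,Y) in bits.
2.3037 bits

H(X,Y) = -Σ_{x,y} P(x,y) log₂ P(x,y). Per-cell terms -P(x,y)·log₂P(x,y):
  X=0: 0.328480, 0.111224, 0.288033, 0.000000
  X=1: 0.530695, 0.183232, 0.528321, 0.111224
  X=2: 0.111224, 0.000000, 0.111224, 0.000000
  (cells with P = 0 contribute 0)
Sum of the 12 terms: H(X,Y) = 2.3037 bits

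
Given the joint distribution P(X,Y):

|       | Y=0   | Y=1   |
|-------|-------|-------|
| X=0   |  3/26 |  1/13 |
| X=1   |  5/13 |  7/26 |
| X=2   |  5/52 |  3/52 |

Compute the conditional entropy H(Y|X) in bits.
0.9726 bits

H(Y|X) = H(X,Y) - H(X)

H(X,Y) = -Σ_{x,y} P(x,y) log₂ P(x,y). Per-cell terms -P(x,y)·log₂P(x,y):
  X=0: 0.3595, 0.2846
  X=1: 0.5302, 0.5097
  X=2: 0.3249, 0.2374
Sum of the 6 terms: H(X,Y) = 2.2463 bits

Marginal of X (row sums):
  P(X=0) = 3/26 + 1/13 = 5/26
  P(X=1) = 5/13 + 7/26 = 17/26
  P(X=2) = 5/52 + 3/52 = 2/13
H(X) = -[(5/26)·log₂(5/26) + (17/26)·log₂(17/26) + (2/13)·log₂(2/13)]
  = 0.4574 + 0.4008 + 0.4155 = 1.2737 bits

H(Y|X) = H(X,Y) - H(X) = 2.2463 - 1.2737 = 0.9726 bits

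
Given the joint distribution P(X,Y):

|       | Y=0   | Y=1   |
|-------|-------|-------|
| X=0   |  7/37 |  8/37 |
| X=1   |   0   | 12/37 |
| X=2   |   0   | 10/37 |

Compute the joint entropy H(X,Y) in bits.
1.9692 bits

H(X,Y) = -Σ_{x,y} P(x,y) log₂ P(x,y). Per-cell terms -P(x,y)·log₂P(x,y):
  X=0: 0.4545, 0.4777
  X=1: 0.0000, 0.5269
  X=2: 0.0000, 0.5101
  (cells with P = 0 contribute 0)
Sum of the 6 terms: H(X,Y) = 1.9692 bits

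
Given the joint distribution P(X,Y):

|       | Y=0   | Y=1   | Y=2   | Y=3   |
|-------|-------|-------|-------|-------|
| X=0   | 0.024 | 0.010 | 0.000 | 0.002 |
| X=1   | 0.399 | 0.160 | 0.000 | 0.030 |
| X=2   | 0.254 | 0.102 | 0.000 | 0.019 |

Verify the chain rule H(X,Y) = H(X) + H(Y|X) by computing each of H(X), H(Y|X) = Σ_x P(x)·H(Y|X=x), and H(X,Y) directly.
H(X) = 1.1531 bits, H(Y|X) = 1.1108 bits, H(X,Y) = 2.2639 bits

Marginal of X (row sums):
  P(X=0) = 0.024 + 0.010 + 0.000 + 0.002 = 0.036
  P(X=1) = 0.399 + 0.160 + 0.000 + 0.030 = 0.589
  P(X=2) = 0.254 + 0.102 + 0.000 + 0.019 = 0.375
H(X) = -[0.036·log₂(0.036) + 0.589·log₂(0.589) + 0.375·log₂(0.375)]
  = 0.17265 + 0.44980 + 0.53064 = 1.1531 bits

H(Y|X) = Σ_x P(x)·H(Y|X=x):
  X=0: P(X=0) = 0.036, P(Y|X=0) = (2/3, 5/18, 0, 1/18) → H(Y|X=0) = 1.13497
  X=1: P(X=1) = 0.589, P(Y|X=1) = (21/31, 160/589, 0, 30/589) → H(Y|X=1) = 1.11015
  X=2: P(X=2) = 0.375, P(Y|X=2) = (254/375, 34/125, 0, 19/375) → H(Y|X=2) = 1.10962
H(Y|X) = 0.036·1.13497 + 0.589·1.11015 + 0.375·1.10962 = 1.1108 bits

H(X,Y) = -Σ_{x,y} P(x,y) log₂ P(x,y). Per-cell terms -P(x,y)·log₂P(x,y):
  X=0: 0.12914, 0.06644, 0.00000, 0.01793
  X=1: 0.52889, 0.42302, 0.00000, 0.15177
  X=2: 0.50218, 0.33592, 0.00000, 0.10864
  (cells with P = 0 contribute 0)
Sum of the 12 terms: H(X,Y) = 2.2639 bits

Chain rule check:
  H(X) + H(Y|X) = 1.1531 + 1.1108 = 2.2639 bits
  H(X,Y) = 2.2639 bits
✓ Chain rule verified.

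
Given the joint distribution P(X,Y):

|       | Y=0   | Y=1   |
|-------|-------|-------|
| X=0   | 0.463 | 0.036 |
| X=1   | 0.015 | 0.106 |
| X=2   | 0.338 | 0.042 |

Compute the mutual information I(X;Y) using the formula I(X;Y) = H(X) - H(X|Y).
0.2462 bits

I(X;Y) = H(X) - H(X|Y)

Marginal of X (row sums):
  P(X=0) = 0.463 + 0.036 = 0.499
  P(X=1) = 0.015 + 0.106 = 0.121
  P(X=2) = 0.338 + 0.042 = 0.380
H(X) = -[0.499·log₂(0.499) + 0.121·log₂(0.121) + 0.380·log₂(0.380)]
  = 0.5004 + 0.3687 + 0.5305 = 1.3996 bits

Marginal of Y (column sums):
  P(Y=0) = 0.463 + 0.015 + 0.338 = 0.816
  P(Y=1) = 0.036 + 0.106 + 0.042 = 0.184
H(X|Y) = Σ_y P(y)·H(X|Y=y):
  Y=0: P(Y=0) = 0.816, P(X|Y=0) = (463/816, 5/272, 169/408) → H(X|Y=0) = 1.0966
  Y=1: P(Y=1) = 0.184, P(X|Y=1) = (9/46, 53/92, 21/92) → H(X|Y=1) = 1.4053
H(X|Y) = 0.816·1.0966 + 0.184·1.4053 = 1.1534 bits

I(X;Y) = H(X) - H(X|Y) = 1.3996 - 1.1534 = 0.2462 bits

Cross-check via I(X;Y) = H(X) + H(Y) - H(X,Y): computing H(Y) from the column sums and H(X,Y) from the 6 cells in the same way gives H(Y) = 0.6887 bits and H(X,Y) = 1.8421 bits, so
I(X;Y) = 1.3996 + 0.6887 - 1.8421 = 0.2462 bits ✓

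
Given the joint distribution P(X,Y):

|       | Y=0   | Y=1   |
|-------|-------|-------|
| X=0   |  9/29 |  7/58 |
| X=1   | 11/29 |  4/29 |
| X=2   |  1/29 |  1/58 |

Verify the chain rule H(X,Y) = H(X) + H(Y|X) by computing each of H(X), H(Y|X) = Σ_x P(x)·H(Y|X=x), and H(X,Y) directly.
H(X) = 1.2363 bits, H(Y|X) = 0.8490 bits, H(X,Y) = 2.0853 bits

Marginal of X (row sums):
  P(X=0) = 9/29 + 7/58 = 25/58
  P(X=1) = 11/29 + 4/29 = 15/29
  P(X=2) = 1/29 + 1/58 = 3/58
H(X) = -[(25/58)·log₂(25/58) + (15/29)·log₂(15/29) + (3/58)·log₂(3/58)]
  = 0.52333 + 0.49194 + 0.22102 = 1.2363 bits

H(Y|X) = Σ_x P(x)·H(Y|X=x):
  X=0: P(X=0) = 25/58, P(Y|X=0) = (18/25, 7/25) → H(Y|X=0) = 0.85545
  X=1: P(X=1) = 15/29, P(Y|X=1) = (11/15, 4/15) → H(Y|X=1) = 0.83664
  X=2: P(X=2) = 3/58, P(Y|X=2) = (2/3, 1/3) → H(Y|X=2) = 0.91830
H(Y|X) = (25/58)·0.85545 + (15/29)·0.83664 + (3/58)·0.91830 = 0.8490 bits

H(X,Y) = -Σ_{x,y} P(x,y) log₂ P(x,y). Per-cell terms -P(x,y)·log₂P(x,y):
  X=0: 0.52388, 0.36818
  X=1: 0.53048, 0.39420
  X=2: 0.16752, 0.10100
Sum of the 6 terms: H(X,Y) = 2.0853 bits

Chain rule check:
  H(X) + H(Y|X) = 1.2363 + 0.8490 = 2.0853 bits
  H(X,Y) = 2.0853 bits
✓ Chain rule verified.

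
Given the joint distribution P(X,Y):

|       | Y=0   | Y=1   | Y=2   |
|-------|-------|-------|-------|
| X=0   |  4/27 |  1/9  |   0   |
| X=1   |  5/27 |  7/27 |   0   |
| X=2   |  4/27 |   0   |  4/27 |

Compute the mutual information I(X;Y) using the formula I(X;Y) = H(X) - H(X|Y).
0.4593 bits

I(X;Y) = H(X) - H(X|Y)

Marginal of X (row sums):
  P(X=0) = 4/27 + 1/9 + 0 = 7/27
  P(X=1) = 5/27 + 7/27 + 0 = 4/9
  P(X=2) = 4/27 + 0 + 4/27 = 8/27
H(X) = -[(7/27)·log₂(7/27) + (4/9)·log₂(4/9) + (8/27)·log₂(8/27)]
  = 0.504916 + 0.519967 + 0.519967 = 1.54485 bits

Marginal of Y (column sums):
  P(Y=0) = 4/27 + 5/27 + 4/27 = 13/27
  P(Y=1) = 1/9 + 7/27 + 0 = 10/27
  P(Y=2) = 0 + 0 + 4/27 = 4/27
H(X|Y) = Σ_y P(y)·H(X|Y=y):
  Y=0: P(Y=0) = 13/27, P(X|Y=0) = (4/13, 5/13, 4/13) → H(X|Y=0) = 1.576621
  Y=1: P(Y=1) = 10/27, P(X|Y=1) = (3/10, 7/10, 0) → H(X|Y=1) = 0.881291
  Y=2: P(Y=2) = 4/27, P(X|Y=2) = (0, 0, 1) → H(X|Y=2) = 0.000000
H(X|Y) = (13/27)·1.576621 + (10/27)·0.881291 + (4/27)·0.000000 = 1.08552 bits

I(X;Y) = H(X) - H(X|Y) = 1.54485 - 1.08552 = 0.4593 bits

Cross-check via I(X;Y) = H(X) + H(Y) - H(X,Y): computing H(Y) from the column sums and H(X,Y) from the 9 cells in the same way gives H(Y) = 1.44655 bits and H(X,Y) = 2.53207 bits, so
I(X;Y) = 1.54485 + 1.44655 - 2.53207 = 0.4593 bits ✓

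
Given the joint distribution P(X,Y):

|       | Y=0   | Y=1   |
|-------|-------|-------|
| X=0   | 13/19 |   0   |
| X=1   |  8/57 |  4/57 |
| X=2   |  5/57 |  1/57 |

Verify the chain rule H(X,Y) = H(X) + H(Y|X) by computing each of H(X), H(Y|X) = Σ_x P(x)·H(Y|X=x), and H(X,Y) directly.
H(X) = 1.1897 bits, H(Y|X) = 0.2617 bits, H(X,Y) = 1.4515 bits

Marginal of X (row sums):
  P(X=0) = 13/19 + 0 = 13/19
  P(X=1) = 8/57 + 4/57 = 4/19
  P(X=2) = 5/57 + 1/57 = 2/19
H(X) = -[(13/19)·log₂(13/19) + (4/19)·log₂(4/19) + (2/19)·log₂(2/19)]
  = 0.3746 + 0.4732 + 0.3419 = 1.1897 bits

H(Y|X) = Σ_x P(x)·H(Y|X=x):
  X=0: P(X=0) = 13/19, P(Y|X=0) = (1, 0) → H(Y|X=0) = 0.0000
  X=1: P(X=1) = 4/19, P(Y|X=1) = (2/3, 1/3) → H(Y|X=1) = 0.9183
  X=2: P(X=2) = 2/19, P(Y|X=2) = (5/6, 1/6) → H(Y|X=2) = 0.6500
H(Y|X) = (13/19)·0.0000 + (4/19)·0.9183 + (2/19)·0.6500 = 0.2617 bits

H(X,Y) = -Σ_{x,y} P(x,y) log₂ P(x,y). Per-cell terms -P(x,y)·log₂P(x,y):
  X=0: 0.3746, 0.0000
  X=1: 0.3976, 0.2690
  X=2: 0.3080, 0.1023
  (cells with P = 0 contribute 0)
Sum of the 6 terms: H(X,Y) = 1.4515 bits

Chain rule check:
  H(X) + H(Y|X) = 1.1897 + 0.2617 = 1.4514 bits
  H(X,Y) = 1.4515 bits
✓ Chain rule verified (Δ = 0.0001 is 4-dp rounding noise: each of the three values was rounded independently).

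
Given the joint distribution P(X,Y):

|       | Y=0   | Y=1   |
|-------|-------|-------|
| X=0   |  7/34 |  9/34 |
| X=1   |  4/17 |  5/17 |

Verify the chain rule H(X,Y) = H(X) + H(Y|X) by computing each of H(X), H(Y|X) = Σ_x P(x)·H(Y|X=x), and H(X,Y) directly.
H(X) = 0.9975 bits, H(Y|X) = 0.9900 bits, H(X,Y) = 1.9875 bits

Marginal of X (row sums):
  P(X=0) = 7/34 + 9/34 = 8/17
  P(X=1) = 4/17 + 5/17 = 9/17
H(X) = -[(8/17)·log₂(8/17) + (9/17)·log₂(9/17)]
  = 0.5117 + 0.4858 = 0.9975 bits

H(Y|X) = Σ_x P(x)·H(Y|X=x):
  X=0: P(X=0) = 8/17, P(Y|X=0) = (7/16, 9/16) → H(Y|X=0) = 0.9887
  X=1: P(X=1) = 9/17, P(Y|X=1) = (4/9, 5/9) → H(Y|X=1) = 0.9911
H(Y|X) = (8/17)·0.9887 + (9/17)·0.9911 = 0.9900 bits

H(X,Y) = -Σ_{x,y} P(x,y) log₂ P(x,y). Per-cell terms -P(x,y)·log₂P(x,y):
  X=0: 0.4694, 0.5076
  X=1: 0.4912, 0.5193
Sum of the 4 terms: H(X,Y) = 1.9875 bits

Chain rule check:
  H(X) + H(Y|X) = 0.9975 + 0.9900 = 1.9875 bits
  H(X,Y) = 1.9875 bits
✓ Chain rule verified.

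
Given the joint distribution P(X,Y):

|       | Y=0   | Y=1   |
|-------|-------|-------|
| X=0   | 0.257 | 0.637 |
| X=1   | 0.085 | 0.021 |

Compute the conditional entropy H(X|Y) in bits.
0.4108 bits

H(X|Y) = H(X,Y) - H(Y)

H(X,Y) = -Σ_{x,y} P(x,y) log₂ P(x,y). Per-cell terms -P(x,y)·log₂P(x,y):
  X=0: 0.503761, 0.414454
  X=1: 0.302293, 0.117043
Sum of the 4 terms: H(X,Y) = 1.33755 bits

Marginal of Y (column sums):
  P(Y=0) = 0.257 + 0.085 = 0.342
  P(Y=1) = 0.637 + 0.021 = 0.658
H(Y) = -[0.342·log₂(0.342) + 0.658·log₂(0.658)]
  = 0.529393 + 0.397327 = 0.92672 bits

H(X|Y) = H(X,Y) - H(Y) = 1.33755 - 0.92672 = 0.4108 bits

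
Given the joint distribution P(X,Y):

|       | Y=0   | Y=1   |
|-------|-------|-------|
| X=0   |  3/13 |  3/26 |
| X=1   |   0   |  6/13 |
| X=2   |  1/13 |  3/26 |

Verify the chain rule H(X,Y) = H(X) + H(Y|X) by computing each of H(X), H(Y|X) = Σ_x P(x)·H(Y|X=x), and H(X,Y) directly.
H(X) = 1.5020 bits, H(Y|X) = 0.5046 bits, H(X,Y) = 2.0066 bits

Marginal of X (row sums):
  P(X=0) = 3/13 + 3/26 = 9/26
  P(X=1) = 0 + 6/13 = 6/13
  P(X=2) = 1/13 + 3/26 = 5/26
H(X) = -[(9/26)·log₂(9/26) + (6/13)·log₂(6/13) + (5/26)·log₂(5/26)]
  = 0.5298 + 0.5148 + 0.4574 = 1.5020 bits

H(Y|X) = Σ_x P(x)·H(Y|X=x):
  X=0: P(X=0) = 9/26, P(Y|X=0) = (2/3, 1/3) → H(Y|X=0) = 0.9183
  X=1: P(X=1) = 6/13, P(Y|X=1) = (0, 1) → H(Y|X=1) = 0.0000
  X=2: P(X=2) = 5/26, P(Y|X=2) = (2/5, 3/5) → H(Y|X=2) = 0.9710
H(Y|X) = (9/26)·0.9183 + (6/13)·0.0000 + (5/26)·0.9710 = 0.5046 bits

H(X,Y) = -Σ_{x,y} P(x,y) log₂ P(x,y). Per-cell terms -P(x,y)·log₂P(x,y):
  X=0: 0.4882, 0.3595
  X=1: 0.0000, 0.5148
  X=2: 0.2846, 0.3595
  (cells with P = 0 contribute 0)
Sum of the 6 terms: H(X,Y) = 2.0066 bits

Chain rule check:
  H(X) + H(Y|X) = 1.5020 + 0.5046 = 2.0066 bits
  H(X,Y) = 2.0066 bits
✓ Chain rule verified.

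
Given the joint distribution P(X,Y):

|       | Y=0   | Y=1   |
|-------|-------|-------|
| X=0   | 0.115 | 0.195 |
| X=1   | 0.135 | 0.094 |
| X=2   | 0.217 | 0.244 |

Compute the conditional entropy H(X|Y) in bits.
1.5074 bits

H(X|Y) = H(X,Y) - H(Y)

H(X,Y) = -Σ_{x,y} P(x,y) log₂ P(x,y). Per-cell terms -P(x,y)·log₂P(x,y):
  X=0: 0.3588, 0.4599
  X=1: 0.3900, 0.3207
  X=2: 0.4783, 0.4966
Sum of the 6 terms: H(X,Y) = 2.5043 bits

Marginal of Y (column sums):
  P(Y=0) = 0.115 + 0.135 + 0.217 = 0.467
  P(Y=1) = 0.195 + 0.094 + 0.244 = 0.533
H(Y) = -[0.467·log₂(0.467) + 0.533·log₂(0.533)]
  = 0.5130 + 0.4839 = 0.9969 bits

H(X|Y) = H(X,Y) - H(Y) = 2.5043 - 0.9969 = 1.5074 bits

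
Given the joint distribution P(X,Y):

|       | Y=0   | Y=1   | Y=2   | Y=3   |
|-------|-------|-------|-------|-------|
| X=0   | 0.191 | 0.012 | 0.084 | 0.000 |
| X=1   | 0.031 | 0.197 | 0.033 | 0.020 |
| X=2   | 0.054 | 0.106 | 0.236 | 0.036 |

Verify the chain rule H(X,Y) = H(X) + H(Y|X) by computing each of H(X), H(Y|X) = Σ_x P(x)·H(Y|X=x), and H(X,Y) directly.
H(X) = 1.5546 bits, H(Y|X) = 1.4056 bits, H(X,Y) = 2.9601 bits

Marginal of X (row sums):
  P(X=0) = 0.191 + 0.012 + 0.084 + 0.000 = 0.287
  P(X=1) = 0.031 + 0.197 + 0.033 + 0.020 = 0.281
  P(X=2) = 0.054 + 0.106 + 0.236 + 0.036 = 0.432
H(X) = -[0.287·log₂(0.287) + 0.281·log₂(0.281) + 0.432·log₂(0.432)]
  = 0.516852 + 0.514612 + 0.523107 = 1.5546 bits

H(Y|X) = Σ_x P(x)·H(Y|X=x):
  X=0: P(X=0) = 0.287, P(Y|X=0) = (191/287, 12/287, 12/41, 0) → H(Y|X=0) = 1.101272
  X=1: P(X=1) = 0.281, P(Y|X=1) = (31/281, 197/281, 33/281, 20/281) → H(Y|X=1) = 1.344292
  X=2: P(X=2) = 0.432, P(Y|X=2) = (1/8, 53/216, 59/108, 1/12) → H(Y|X=2) = 1.647608
H(Y|X) = 0.287·1.101272 + 0.281·1.344292 + 0.432·1.647608 = 1.4056 bits

H(X,Y) = -Σ_{x,y} P(x,y) log₂ P(x,y). Per-cell terms -P(x,y)·log₂P(x,y):
  X=0: 0.456176, 0.076570, 0.300171, 0.000000
  X=1: 0.155359, 0.461715, 0.162406, 0.112877
  X=2: 0.227388, 0.343214, 0.491621, 0.172651
  (cells with P = 0 contribute 0)
Sum of the 12 terms: H(X,Y) = 2.9601 bits

Chain rule check:
  H(X) + H(Y|X) = 1.5546 + 1.4056 = 2.9602 bits
  H(X,Y) = 2.9601 bits
✓ Chain rule verified (Δ = 0.0001 is 4-dp rounding noise: each of the three values was rounded independently).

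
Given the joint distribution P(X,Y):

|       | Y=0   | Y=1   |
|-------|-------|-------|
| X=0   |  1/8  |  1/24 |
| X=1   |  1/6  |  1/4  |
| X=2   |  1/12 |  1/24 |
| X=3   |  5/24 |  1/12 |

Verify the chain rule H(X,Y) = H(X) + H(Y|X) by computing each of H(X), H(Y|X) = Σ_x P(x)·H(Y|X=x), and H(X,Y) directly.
H(X) = 1.8506 bits, H(Y|X) = 0.9063 bits, H(X,Y) = 2.7569 bits

Marginal of X (row sums):
  P(X=0) = 1/8 + 1/24 = 1/6
  P(X=1) = 1/6 + 1/4 = 5/12
  P(X=2) = 1/12 + 1/24 = 1/8
  P(X=3) = 5/24 + 1/12 = 7/24
H(X) = -[(1/6)·log₂(1/6) + (5/12)·log₂(5/12) + (1/8)·log₂(1/8) + (7/24)·log₂(7/24)]
  = 0.43083 + 0.52626 + 0.37500 + 0.51847 = 1.8506 bits

H(Y|X) = Σ_x P(x)·H(Y|X=x):
  X=0: P(X=0) = 1/6, P(Y|X=0) = (3/4, 1/4) → H(Y|X=0) = 0.81128
  X=1: P(X=1) = 5/12, P(Y|X=1) = (2/5, 3/5) → H(Y|X=1) = 0.97095
  X=2: P(X=2) = 1/8, P(Y|X=2) = (2/3, 1/3) → H(Y|X=2) = 0.91830
  X=3: P(X=3) = 7/24, P(Y|X=3) = (5/7, 2/7) → H(Y|X=3) = 0.86312
H(Y|X) = (1/6)·0.81128 + (5/12)·0.97095 + (1/8)·0.91830 + (7/24)·0.86312 = 0.9063 bits

H(X,Y) = -Σ_{x,y} P(x,y) log₂ P(x,y). Per-cell terms -P(x,y)·log₂P(x,y):
  X=0: 0.37500, 0.19104
  X=1: 0.43083, 0.50000
  X=2: 0.29875, 0.19104
  X=3: 0.47147, 0.29875
Sum of the 8 terms: H(X,Y) = 2.7569 bits

Chain rule check:
  H(X) + H(Y|X) = 1.8506 + 0.9063 = 2.7569 bits
  H(X,Y) = 2.7569 bits
✓ Chain rule verified.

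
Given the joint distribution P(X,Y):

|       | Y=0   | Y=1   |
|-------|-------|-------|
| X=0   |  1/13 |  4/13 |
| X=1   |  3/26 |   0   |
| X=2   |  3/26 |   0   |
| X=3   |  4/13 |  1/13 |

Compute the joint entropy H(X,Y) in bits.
2.3347 bits

H(X,Y) = -Σ_{x,y} P(x,y) log₂ P(x,y). Per-cell terms -P(x,y)·log₂P(x,y):
  X=0: 0.28465, 0.52321
  X=1: 0.35948, 0.00000
  X=2: 0.35948, 0.00000
  X=3: 0.52321, 0.28465
  (cells with P = 0 contribute 0)
Sum of the 8 terms: H(X,Y) = 2.3347 bits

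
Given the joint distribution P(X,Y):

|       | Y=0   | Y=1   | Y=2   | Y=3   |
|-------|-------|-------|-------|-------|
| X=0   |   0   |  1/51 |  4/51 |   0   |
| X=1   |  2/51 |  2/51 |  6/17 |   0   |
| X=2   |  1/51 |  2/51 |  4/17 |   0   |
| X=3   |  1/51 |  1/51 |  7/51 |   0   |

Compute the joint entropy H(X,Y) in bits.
2.6973 bits

H(X,Y) = -Σ_{x,y} P(x,y) log₂ P(x,y). Per-cell terms -P(x,y)·log₂P(x,y):
  X=0: 0.00000, 0.11122, 0.28803, 0.00000
  X=1: 0.18323, 0.18323, 0.53029, 0.00000
  X=2: 0.11122, 0.18323, 0.49117, 0.00000
  X=3: 0.11122, 0.11122, 0.39324, 0.00000
  (cells with P = 0 contribute 0)
Sum of the 16 terms: H(X,Y) = 2.6973 bits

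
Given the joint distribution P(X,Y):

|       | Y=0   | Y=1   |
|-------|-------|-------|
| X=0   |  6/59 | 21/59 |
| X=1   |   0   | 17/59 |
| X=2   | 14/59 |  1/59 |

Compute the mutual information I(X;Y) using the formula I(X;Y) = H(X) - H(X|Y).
0.4843 bits

I(X;Y) = H(X) - H(X|Y)

Marginal of X (row sums):
  P(X=0) = 6/59 + 21/59 = 27/59
  P(X=1) = 0 + 17/59 = 17/59
  P(X=2) = 14/59 + 1/59 = 15/59
H(X) = -[(27/59)·log₂(27/59) + (17/59)·log₂(17/59) + (15/59)·log₂(15/59)]
  = 0.5161 + 0.5173 + 0.5023 = 1.5357 bits

Marginal of Y (column sums):
  P(Y=0) = 6/59 + 0 + 14/59 = 20/59
  P(Y=1) = 21/59 + 17/59 + 1/59 = 39/59
H(X|Y) = Σ_y P(y)·H(X|Y=y):
  Y=0: P(Y=0) = 20/59, P(X|Y=0) = (3/10, 0, 7/10) → H(X|Y=0) = 0.8813
  Y=1: P(Y=1) = 39/59, P(X|Y=1) = (7/13, 17/39, 1/39) → H(X|Y=1) = 1.1386
H(X|Y) = (20/59)·0.8813 + (39/59)·1.1386 = 1.0514 bits

I(X;Y) = H(X) - H(X|Y) = 1.5357 - 1.0514 = 0.4843 bits

Cross-check via I(X;Y) = H(X) + H(Y) - H(X,Y): computing H(Y) from the column sums and H(X,Y) from the 6 cells in the same way gives H(Y) = 0.9238 bits and H(X,Y) = 1.9752 bits, so
I(X;Y) = 1.5357 + 0.9238 - 1.9752 = 0.4843 bits ✓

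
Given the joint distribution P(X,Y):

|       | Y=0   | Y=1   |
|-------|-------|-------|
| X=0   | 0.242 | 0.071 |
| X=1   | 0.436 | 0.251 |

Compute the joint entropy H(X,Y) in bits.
1.7890 bits

H(X,Y) = -Σ_{x,y} P(x,y) log₂ P(x,y). Per-cell terms -P(x,y)·log₂P(x,y):
  X=0: 0.49535, 0.27094
  X=1: 0.52215, 0.50055
Sum of the 4 terms: H(X,Y) = 1.7890 bits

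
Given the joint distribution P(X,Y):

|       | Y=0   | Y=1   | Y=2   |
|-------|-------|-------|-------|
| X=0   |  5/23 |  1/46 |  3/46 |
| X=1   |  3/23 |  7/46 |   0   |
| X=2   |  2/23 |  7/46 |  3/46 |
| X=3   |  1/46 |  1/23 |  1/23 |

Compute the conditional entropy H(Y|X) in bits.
1.2343 bits

H(Y|X) = H(X,Y) - H(X)

H(X,Y) = -Σ_{x,y} P(x,y) log₂ P(x,y). Per-cell terms -P(x,y)·log₂P(x,y):
  X=0: 0.478616, 0.120077, 0.256865
  X=1: 0.383296, 0.413336, 0.000000
  X=2: 0.306397, 0.413336, 0.256865
  X=3: 0.120077, 0.196677, 0.196677
  (cells with P = 0 contribute 0)
Sum of the 12 terms: H(X,Y) = 3.14222 bits

Marginal of X (row sums):
  P(X=0) = 5/23 + 1/46 + 3/46 = 7/23
  P(X=1) = 3/23 + 7/46 + 0 = 13/46
  P(X=2) = 2/23 + 7/46 + 3/46 = 7/23
  P(X=3) = 1/46 + 1/23 + 1/23 = 5/46
H(X) = -[(7/23)·log₂(7/23) + (13/46)·log₂(13/46) + (7/23)·log₂(7/23) + (5/46)·log₂(5/46)]
  = 0.522324 + 0.515230 + 0.522324 + 0.348004 = 1.90788 bits

H(Y|X) = H(X,Y) - H(X) = 3.14222 - 1.90788 = 1.2343 bits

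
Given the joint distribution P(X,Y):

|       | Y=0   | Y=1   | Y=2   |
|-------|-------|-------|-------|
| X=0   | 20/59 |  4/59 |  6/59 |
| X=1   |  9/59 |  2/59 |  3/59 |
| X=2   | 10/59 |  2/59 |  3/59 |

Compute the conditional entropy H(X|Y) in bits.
1.4906 bits

H(X|Y) = H(X,Y) - H(Y)

H(X,Y) = -Σ_{x,y} P(x,y) log₂ P(x,y). Per-cell terms -P(x,y)·log₂P(x,y):
  X=0: 0.52906, 0.26323, 0.33536
  X=1: 0.41380, 0.16551, 0.21853
  X=2: 0.43402, 0.16551, 0.21853
Sum of the 9 terms: H(X,Y) = 2.74355 bits

Marginal of Y (column sums):
  P(Y=0) = 20/59 + 9/59 + 10/59 = 39/59
  P(Y=1) = 4/59 + 2/59 + 2/59 = 8/59
  P(Y=2) = 6/59 + 3/59 + 3/59 = 12/59
H(Y) = -[(39/59)·log₂(39/59) + (8/59)·log₂(8/59) + (12/59)·log₂(12/59)]
  = 0.39479 + 0.39087 + 0.46732 = 1.25298 bits

H(X|Y) = H(X,Y) - H(Y) = 2.74355 - 1.25298 = 1.4906 bits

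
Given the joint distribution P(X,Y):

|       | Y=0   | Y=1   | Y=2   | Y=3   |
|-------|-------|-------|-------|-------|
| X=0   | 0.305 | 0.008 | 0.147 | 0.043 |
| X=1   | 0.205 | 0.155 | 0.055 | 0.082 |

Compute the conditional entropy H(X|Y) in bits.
0.8285 bits

H(X|Y) = H(X,Y) - H(Y)

H(X,Y) = -Σ_{x,y} P(x,y) log₂ P(x,y). Per-cell terms -P(x,y)·log₂P(x,y):
  X=0: 0.522501, 0.055726, 0.406618, 0.195199
  X=1: 0.468692, 0.416897, 0.230143, 0.295875
Sum of the 8 terms: H(X,Y) = 2.59165 bits

Marginal of Y (column sums):
  P(Y=0) = 0.305 + 0.205 = 0.510
  P(Y=1) = 0.008 + 0.155 = 0.163
  P(Y=2) = 0.147 + 0.055 = 0.202
  P(Y=3) = 0.043 + 0.082 = 0.125
H(Y) = -[0.510·log₂(0.510) + 0.163·log₂(0.163) + 0.202·log₂(0.202) + 0.125·log₂(0.125)]
  = 0.495430 + 0.426580 + 0.466130 + 0.375000 = 1.76314 bits

H(X|Y) = H(X,Y) - H(Y) = 2.59165 - 1.76314 = 0.8285 bits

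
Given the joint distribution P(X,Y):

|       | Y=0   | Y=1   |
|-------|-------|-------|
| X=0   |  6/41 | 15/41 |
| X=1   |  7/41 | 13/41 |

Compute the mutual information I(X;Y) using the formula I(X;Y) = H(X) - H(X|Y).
0.0034 bits

I(X;Y) = H(X) - H(X|Y)

Marginal of X (row sums):
  P(X=0) = 6/41 + 15/41 = 21/41
  P(X=1) = 7/41 + 13/41 = 20/41
H(X) = -[(21/41)·log₂(21/41) + (20/41)·log₂(20/41)]
  = 0.49439 + 0.50518 = 0.99957 bits

Marginal of Y (column sums):
  P(Y=0) = 6/41 + 7/41 = 13/41
  P(Y=1) = 15/41 + 13/41 = 28/41
H(X|Y) = Σ_y P(y)·H(X|Y=y):
  Y=0: P(Y=0) = 13/41, P(X|Y=0) = (6/13, 7/13) → H(X|Y=0) = 0.99573
  Y=1: P(Y=1) = 28/41, P(X|Y=1) = (15/28, 13/28) → H(X|Y=1) = 0.99632
H(X|Y) = (13/41)·0.99573 + (28/41)·0.99632 = 0.99613 bits

I(X;Y) = H(X) - H(X|Y) = 0.99957 - 0.99613 = 0.0034 bits

Cross-check via I(X;Y) = H(X) + H(Y) - H(X,Y): computing H(Y) from the column sums and H(X,Y) from the 4 cells in the same way gives H(Y) = 0.90117 bits and H(X,Y) = 1.89730 bits, so
I(X;Y) = 0.99957 + 0.90117 - 1.89730 = 0.0034 bits ✓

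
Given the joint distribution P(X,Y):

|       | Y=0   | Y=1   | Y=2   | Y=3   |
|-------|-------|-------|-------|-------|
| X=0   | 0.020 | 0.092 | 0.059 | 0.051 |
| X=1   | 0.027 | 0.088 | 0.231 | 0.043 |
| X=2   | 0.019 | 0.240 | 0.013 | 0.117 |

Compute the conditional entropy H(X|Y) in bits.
1.2886 bits

H(X|Y) = H(X,Y) - H(Y)

H(X,Y) = -Σ_{x,y} P(x,y) log₂ P(x,y). Per-cell terms -P(x,y)·log₂P(x,y):
  X=0: 0.1129, 0.3167, 0.2409, 0.2190
  X=1: 0.1407, 0.3086, 0.4883, 0.1952
  X=2: 0.1086, 0.4941, 0.0814, 0.3622
Sum of the 12 terms: H(X,Y) = 3.0686 bits

Marginal of Y (column sums):
  P(Y=0) = 0.020 + 0.027 + 0.019 = 0.066
  P(Y=1) = 0.092 + 0.088 + 0.240 = 0.420
  P(Y=2) = 0.059 + 0.231 + 0.013 = 0.303
  P(Y=3) = 0.051 + 0.043 + 0.117 = 0.211
H(Y) = -[0.066·log₂(0.066) + 0.420·log₂(0.420) + 0.303·log₂(0.303) + 0.211·log₂(0.211)]
  = 0.2588 + 0.5256 + 0.5220 + 0.4736 = 1.7800 bits

H(X|Y) = H(X,Y) - H(Y) = 3.0686 - 1.7800 = 1.2886 bits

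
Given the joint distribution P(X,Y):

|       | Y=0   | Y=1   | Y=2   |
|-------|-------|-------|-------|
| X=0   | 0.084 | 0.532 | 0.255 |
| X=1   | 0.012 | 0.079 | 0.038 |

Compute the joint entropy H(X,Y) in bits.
1.8324 bits

H(X,Y) = -Σ_{x,y} P(x,y) log₂ P(x,y). Per-cell terms -P(x,y)·log₂P(x,y):
  X=0: 0.30017, 0.48439, 0.50271
  X=1: 0.07657, 0.28930, 0.17928
Sum of the 6 terms: H(X,Y) = 1.8324 bits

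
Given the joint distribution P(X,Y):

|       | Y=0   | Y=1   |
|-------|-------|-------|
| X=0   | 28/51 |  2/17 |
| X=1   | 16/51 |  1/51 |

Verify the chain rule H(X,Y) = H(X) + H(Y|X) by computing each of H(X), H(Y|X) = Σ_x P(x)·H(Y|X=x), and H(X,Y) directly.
H(X) = 0.9183 bits, H(Y|X) = 0.5558 bits, H(X,Y) = 1.4741 bits

Marginal of X (row sums):
  P(X=0) = 28/51 + 2/17 = 2/3
  P(X=1) = 16/51 + 1/51 = 1/3
H(X) = -[(2/3)·log₂(2/3) + (1/3)·log₂(1/3)]
  = 0.38998 + 0.52832 = 0.9183 bits

H(Y|X) = Σ_x P(x)·H(Y|X=x):
  X=0: P(X=0) = 2/3, P(Y|X=0) = (14/17, 3/17) → H(Y|X=0) = 0.67229
  X=1: P(X=1) = 1/3, P(Y|X=1) = (16/17, 1/17) → H(Y|X=1) = 0.32276
H(Y|X) = (2/3)·0.67229 + (1/3)·0.32276 = 0.5558 bits

H(X,Y) = -Σ_{x,y} P(x,y) log₂ P(x,y). Per-cell terms -P(x,y)·log₂P(x,y):
  X=0: 0.47494, 0.36323
  X=1: 0.52468, 0.11122
Sum of the 4 terms: H(X,Y) = 1.4741 bits

Chain rule check:
  H(X) + H(Y|X) = 0.9183 + 0.5558 = 1.4741 bits
  H(X,Y) = 1.4741 bits
✓ Chain rule verified.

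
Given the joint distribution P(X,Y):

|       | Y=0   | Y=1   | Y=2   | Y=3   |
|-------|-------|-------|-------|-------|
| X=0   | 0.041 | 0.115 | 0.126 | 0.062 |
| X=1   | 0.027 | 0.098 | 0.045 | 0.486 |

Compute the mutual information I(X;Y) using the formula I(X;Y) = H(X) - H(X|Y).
0.2294 bits

I(X;Y) = H(X) - H(X|Y)

Marginal of X (row sums):
  P(X=0) = 0.041 + 0.115 + 0.126 + 0.062 = 0.344
  P(X=1) = 0.027 + 0.098 + 0.045 + 0.486 = 0.656
H(X) = -[0.344·log₂(0.344) + 0.656·log₂(0.656)]
  = 0.5296 + 0.3990 = 0.9286 bits

Marginal of Y (column sums):
  P(Y=0) = 0.041 + 0.027 = 0.068
  P(Y=1) = 0.115 + 0.098 = 0.213
  P(Y=2) = 0.126 + 0.045 = 0.171
  P(Y=3) = 0.062 + 0.486 = 0.548
H(X|Y) = Σ_y P(y)·H(X|Y=y):
  Y=0: P(Y=0) = 0.068, P(X|Y=0) = (41/68, 27/68) → H(X|Y=0) = 0.9692
  Y=1: P(Y=1) = 0.213, P(X|Y=1) = (115/213, 98/213) → H(X|Y=1) = 0.9954
  Y=2: P(Y=2) = 0.171, P(X|Y=2) = (14/19, 5/19) → H(X|Y=2) = 0.8315
  Y=3: P(Y=3) = 0.548, P(X|Y=3) = (31/274, 243/274) → H(X|Y=3) = 0.5093
H(X|Y) = 0.068·0.9692 + 0.213·0.9954 + 0.171·0.8315 + 0.548·0.5093 = 0.6992 bits

I(X;Y) = H(X) - H(X|Y) = 0.9286 - 0.6992 = 0.2294 bits

Cross-check via I(X;Y) = H(X) + H(Y) - H(X,Y): computing H(Y) from the column sums and H(X,Y) from the 8 cells in the same way gives H(Y) = 1.6502 bits and H(X,Y) = 2.3494 bits, so
I(X;Y) = 0.9286 + 1.6502 - 2.3494 = 0.2294 bits ✓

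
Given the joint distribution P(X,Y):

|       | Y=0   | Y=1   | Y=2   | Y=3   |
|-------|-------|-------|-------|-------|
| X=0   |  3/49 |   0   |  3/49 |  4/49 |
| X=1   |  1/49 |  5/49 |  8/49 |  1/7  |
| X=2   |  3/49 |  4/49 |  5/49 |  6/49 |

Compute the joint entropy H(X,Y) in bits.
3.3158 bits

H(X,Y) = -Σ_{x,y} P(x,y) log₂ P(x,y). Per-cell terms -P(x,y)·log₂P(x,y):
  X=0: 0.24672, 0.00000, 0.24672, 0.29508
  X=1: 0.11459, 0.33600, 0.42689, 0.40105
  X=2: 0.24672, 0.29508, 0.33600, 0.37099
  (cells with P = 0 contribute 0)
Sum of the 12 terms: H(X,Y) = 3.3158 bits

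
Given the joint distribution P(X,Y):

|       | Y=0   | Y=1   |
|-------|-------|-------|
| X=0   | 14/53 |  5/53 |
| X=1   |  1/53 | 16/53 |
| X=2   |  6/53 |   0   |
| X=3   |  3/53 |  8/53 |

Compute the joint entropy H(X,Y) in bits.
2.4604 bits

H(X,Y) = -Σ_{x,y} P(x,y) log₂ P(x,y). Per-cell terms -P(x,y)·log₂P(x,y):
  X=0: 0.5073, 0.3213
  X=1: 0.1081, 0.5216
  X=2: 0.3558, 0.0000
  X=3: 0.2345, 0.4118
  (cells with P = 0 contribute 0)
Sum of the 8 terms: H(X,Y) = 2.4604 bits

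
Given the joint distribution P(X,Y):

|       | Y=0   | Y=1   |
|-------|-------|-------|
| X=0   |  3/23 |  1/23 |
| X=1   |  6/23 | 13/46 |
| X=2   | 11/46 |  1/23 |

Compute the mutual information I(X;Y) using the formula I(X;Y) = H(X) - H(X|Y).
0.0914 bits

I(X;Y) = H(X) - H(X|Y)

Marginal of X (row sums):
  P(X=0) = 3/23 + 1/23 = 4/23
  P(X=1) = 6/23 + 13/46 = 25/46
  P(X=2) = 11/46 + 1/23 = 13/46
H(X) = -[(4/23)·log₂(4/23) + (25/46)·log₂(25/46) + (13/46)·log₂(13/46)]
  = 0.438880 + 0.478101 + 0.515230 = 1.432211 bits

Marginal of Y (column sums):
  P(Y=0) = 3/23 + 6/23 + 11/46 = 29/46
  P(Y=1) = 1/23 + 13/46 + 1/23 = 17/46
H(X|Y) = Σ_y P(y)·H(X|Y=y):
  Y=0: P(Y=0) = 29/46, P(X|Y=0) = (6/29, 12/29, 11/29) → H(X|Y=0) = 1.527530
  Y=1: P(Y=1) = 17/46, P(X|Y=1) = (2/17, 13/17, 2/17) → H(X|Y=1) = 1.022421
H(X|Y) = (29/46)·1.527530 + (17/46)·1.022421 = 1.340859 bits

I(X;Y) = H(X) - H(X|Y) = 1.432211 - 1.340859 = 0.0914 bits

Cross-check via I(X;Y) = H(X) + H(Y) - H(X,Y): computing H(Y) from the column sums and H(X,Y) from the 6 cells in the same way gives H(Y) = 0.950338 bits and H(X,Y) = 2.291197 bits, so
I(X;Y) = 1.432211 + 0.950338 - 2.291197 = 0.0914 bits ✓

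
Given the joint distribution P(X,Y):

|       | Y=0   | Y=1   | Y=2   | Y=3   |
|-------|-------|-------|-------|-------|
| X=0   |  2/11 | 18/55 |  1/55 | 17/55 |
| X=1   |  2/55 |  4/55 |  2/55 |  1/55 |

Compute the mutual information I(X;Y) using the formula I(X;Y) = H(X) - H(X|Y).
0.0761 bits

I(X;Y) = H(X) - H(X|Y)

Marginal of X (row sums):
  P(X=0) = 2/11 + 18/55 + 1/55 + 17/55 = 46/55
  P(X=1) = 2/55 + 4/55 + 2/55 + 1/55 = 9/55
H(X) = -[(46/55)·log₂(46/55) + (9/55)·log₂(9/55)]
  = 0.2156 + 0.4273 = 0.6429 bits

Marginal of Y (column sums):
  P(Y=0) = 2/11 + 2/55 = 12/55
  P(Y=1) = 18/55 + 4/55 = 2/5
  P(Y=2) = 1/55 + 2/55 = 3/55
  P(Y=3) = 17/55 + 1/55 = 18/55
H(X|Y) = Σ_y P(y)·H(X|Y=y):
  Y=0: P(Y=0) = 12/55, P(X|Y=0) = (5/6, 1/6) → H(X|Y=0) = 0.6500
  Y=1: P(Y=1) = 2/5, P(X|Y=1) = (9/11, 2/11) → H(X|Y=1) = 0.6840
  Y=2: P(Y=2) = 3/55, P(X|Y=2) = (1/3, 2/3) → H(X|Y=2) = 0.9183
  Y=3: P(Y=3) = 18/55, P(X|Y=3) = (17/18, 1/18) → H(X|Y=3) = 0.3095
H(X|Y) = (12/55)·0.6500 + (2/5)·0.6840 + (3/55)·0.9183 + (18/55)·0.3095 = 0.5668 bits

I(X;Y) = H(X) - H(X|Y) = 0.6429 - 0.5668 = 0.0761 bits

Cross-check via I(X;Y) = H(X) + H(Y) - H(X,Y): computing H(Y) from the column sums and H(X,Y) from the 8 cells in the same way gives H(Y) = 1.7643 bits and H(X,Y) = 2.3311 bits, so
I(X;Y) = 0.6429 + 1.7643 - 2.3311 = 0.0761 bits ✓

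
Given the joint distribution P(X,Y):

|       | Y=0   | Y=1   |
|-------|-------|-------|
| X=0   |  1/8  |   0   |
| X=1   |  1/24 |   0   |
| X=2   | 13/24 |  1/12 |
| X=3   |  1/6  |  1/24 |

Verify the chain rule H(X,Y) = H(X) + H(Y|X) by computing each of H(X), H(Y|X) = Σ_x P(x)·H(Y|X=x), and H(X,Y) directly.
H(X) = 1.4613 bits, H(Y|X) = 0.5045 bits, H(X,Y) = 1.9658 bits

Marginal of X (row sums):
  P(X=0) = 1/8 + 0 = 1/8
  P(X=1) = 1/24 + 0 = 1/24
  P(X=2) = 13/24 + 1/12 = 5/8
  P(X=3) = 1/6 + 1/24 = 5/24
H(X) = -[(1/8)·log₂(1/8) + (1/24)·log₂(1/24) + (5/8)·log₂(5/8) + (5/24)·log₂(5/24)]
  = 0.37500 + 0.19104 + 0.42379 + 0.47147 = 1.4613 bits

H(Y|X) = Σ_x P(x)·H(Y|X=x):
  X=0: P(X=0) = 1/8, P(Y|X=0) = (1, 0) → H(Y|X=0) = 0.00000
  X=1: P(X=1) = 1/24, P(Y|X=1) = (1, 0) → H(Y|X=1) = 0.00000
  X=2: P(X=2) = 5/8, P(Y|X=2) = (13/15, 2/15) → H(Y|X=2) = 0.56651
  X=3: P(X=3) = 5/24, P(Y|X=3) = (4/5, 1/5) → H(Y|X=3) = 0.72193
H(Y|X) = (1/8)·0.00000 + (1/24)·0.00000 + (5/8)·0.56651 + (5/24)·0.72193 = 0.5045 bits

H(X,Y) = -Σ_{x,y} P(x,y) log₂ P(x,y). Per-cell terms -P(x,y)·log₂P(x,y):
  X=0: 0.37500, 0.00000
  X=1: 0.19104, 0.00000
  X=2: 0.47912, 0.29875
  X=3: 0.43083, 0.19104
  (cells with P = 0 contribute 0)
Sum of the 8 terms: H(X,Y) = 1.9658 bits

Chain rule check:
  H(X) + H(Y|X) = 1.4613 + 0.5045 = 1.9658 bits
  H(X,Y) = 1.9658 bits
✓ Chain rule verified.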